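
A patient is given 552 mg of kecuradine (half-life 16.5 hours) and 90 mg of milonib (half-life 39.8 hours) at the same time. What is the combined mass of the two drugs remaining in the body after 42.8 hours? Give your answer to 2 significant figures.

130 mg

kecuradine: 552 × (1/2)^(42.8/16.5) = 552 × (1/2)^2.5939 ≈ 91.429 mg.
milonib: 90 × (1/2)^(42.8/39.8) = 90 × (1/2)^1.0754 ≈ 42.709 mg.
Total = 91.429 + 42.709 ≈ 134.14 mg.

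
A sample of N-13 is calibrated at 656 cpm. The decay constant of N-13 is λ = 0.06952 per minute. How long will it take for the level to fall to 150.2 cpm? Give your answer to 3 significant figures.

21.2 minutes

t½ = ln 2 / λ = 0.69315 / 0.06952 ≈ 9.9705 minutes.
Fraction remaining = 150.2/656 ≈ 0.22896.
n = log₂(656/150.2) = ln(4.3675)/ln 2 ≈ 2.1268 half-lives.
t = n × t½ = 2.1268 × 9.9705 ≈ 21.205 minutes.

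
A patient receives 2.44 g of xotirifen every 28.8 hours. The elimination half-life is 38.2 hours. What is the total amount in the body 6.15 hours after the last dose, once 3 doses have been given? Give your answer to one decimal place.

4.2 g

The 3 doses were given 63.75, 34.95, 6.15 hours ago.
Total = 2.44·(1/2)^(63.75/38.2) + 2.44·(1/2)^(34.95/38.2) + 2.44·(1/2)^(6.15/38.2)
      = 0.76739 + 1.2941 + 2.1824 ≈ 4.2439 g.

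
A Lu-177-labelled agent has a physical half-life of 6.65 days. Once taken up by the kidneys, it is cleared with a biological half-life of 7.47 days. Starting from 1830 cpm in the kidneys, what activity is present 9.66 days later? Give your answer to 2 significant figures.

1/t_eff = 1/t_phys + 1/t_biol = 1/6.65 + 1/7.47 = 0.28424 per day.
t_eff = 6.65 × 7.47 / (6.65 + 7.47) ≈ 3.5181 days.
Remaining = 1830 × (1/2)^(9.66/3.5181) = 1830 × (1/2)^2.7458 ≈ 272.82 cpm.

270 cpm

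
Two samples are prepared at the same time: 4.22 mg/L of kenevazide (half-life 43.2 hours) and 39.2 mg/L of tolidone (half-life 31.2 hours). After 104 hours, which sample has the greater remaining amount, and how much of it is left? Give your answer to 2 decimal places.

tolidone, 3.89 mg/L

kenevazide: 4.22 × (1/2)^2.4074 ≈ 0.79545 mg/L.
tolidone: 39.2 × (1/2)^3.3333 ≈ 3.8891 mg/L.
Tolidone has more remaining, at ≈ 3.8891 mg/L.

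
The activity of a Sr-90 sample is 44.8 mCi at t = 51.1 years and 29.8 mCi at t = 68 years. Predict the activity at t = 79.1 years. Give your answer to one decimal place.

22.8 mCi

Over Δt = 68 − 51.1 = 16.9 years, the level fell by a factor of 44.8/29.8 ≈ 1.5034.
n = log₂(1.5034) ≈ 0.58819 half-lives, so t½ = 16.9/0.58819 ≈ 28.732 years.
From t = 68 to t = 79.1: 29.8 × (1/2)^((79.1−68)/28.732) ≈ 22.799 mCi.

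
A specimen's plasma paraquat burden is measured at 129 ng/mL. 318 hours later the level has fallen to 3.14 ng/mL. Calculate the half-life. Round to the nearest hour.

59 hours

A/A₀ = 3.14/129 ≈ 0.024341.
n = log₂(41.083) ≈ 5.3605 half-lives elapsed in 318 hours.
t½ = 318/5.3605 ≈ 59.323 hours.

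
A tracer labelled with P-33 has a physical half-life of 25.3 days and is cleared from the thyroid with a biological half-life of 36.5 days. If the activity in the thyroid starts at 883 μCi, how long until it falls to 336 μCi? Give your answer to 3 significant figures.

1/t_eff = 1/t_phys + 1/t_biol = 1/25.3 + 1/36.5 = 0.066923 per day.
t_eff = 25.3 × 36.5 / (25.3 + 36.5) ≈ 14.943 days.
n = log₂(883/336) ≈ 1.394; t = 1.394 × 14.943 ≈ 20.829 days.

20.8 days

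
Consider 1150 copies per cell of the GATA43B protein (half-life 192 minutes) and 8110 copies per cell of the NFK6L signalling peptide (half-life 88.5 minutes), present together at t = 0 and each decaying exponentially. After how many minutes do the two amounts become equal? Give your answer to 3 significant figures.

463 minutes

Set 1150·(1/2)^(t/192) = 8110·(1/2)^(t/88.5).
Taking log₂: log₂(1150/8110) = t·(1/192 − 1/88.5).
log₂(0.1418) = -2.8181; 1/192 − 1/88.5 = -0.0060911.
t = -2.8181 / -0.0060911 ≈ 462.65 minutes.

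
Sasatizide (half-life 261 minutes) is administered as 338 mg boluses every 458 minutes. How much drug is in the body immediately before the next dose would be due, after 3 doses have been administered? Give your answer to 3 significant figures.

The 3 doses were given 1374, 916, 458 minutes ago.
Total = 338·(1/2)^(1374/261) + 338·(1/2)^(916/261) + 338·(1/2)^(458/261)
      = 8.794 + 29.678 + 100.15 ≈ 138.63 mg.

139 mg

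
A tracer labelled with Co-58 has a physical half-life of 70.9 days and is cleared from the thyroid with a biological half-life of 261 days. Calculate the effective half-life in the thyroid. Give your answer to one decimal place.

55.8 days

1/t_eff = 1/t_phys + 1/t_biol = 1/70.9 + 1/261 = 0.017936 per day.
t_eff = 70.9 × 261 / (70.9 + 261) ≈ 55.754 days.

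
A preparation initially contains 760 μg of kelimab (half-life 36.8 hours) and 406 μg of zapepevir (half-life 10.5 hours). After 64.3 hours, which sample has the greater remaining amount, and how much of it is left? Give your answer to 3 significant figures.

kelimab: 760 × (1/2)^1.7473 ≈ 226.38 μg.
zapepevir: 406 × (1/2)^6.1238 ≈ 5.822 μg.
Kelimab has more remaining, at ≈ 226.38 μg.

kelimab, 226 μg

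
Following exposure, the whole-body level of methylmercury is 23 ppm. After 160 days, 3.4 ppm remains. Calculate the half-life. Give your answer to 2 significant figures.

A/A₀ = 3.4/23 ≈ 0.14783.
n = log₂(6.7647) ≈ 2.758 half-lives elapsed in 160 days.
t½ = 160/2.758 ≈ 58.012 days.

58 days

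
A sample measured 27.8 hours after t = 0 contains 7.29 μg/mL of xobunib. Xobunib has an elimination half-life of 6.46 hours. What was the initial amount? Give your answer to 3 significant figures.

Number of half-lives elapsed: n = 27.8/6.46 ≈ 4.3034.
A₀ = A × 2^n = 7.29 × 2^4.3034 = 7.29 × 19.745 ≈ 143.94 μg/mL.

144 μg/mL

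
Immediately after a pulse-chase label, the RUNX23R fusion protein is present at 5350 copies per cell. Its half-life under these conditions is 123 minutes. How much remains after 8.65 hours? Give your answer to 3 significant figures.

Convert the elapsed time: 8.65 hours = 519 minutes.
Number of half-lives: n = 519/123 ≈ 4.2195.
Remaining = 5350 × (1/2)^4.2195 = 5350 × 0.053678 ≈ 287.18 copies per cell.

287 copies per cell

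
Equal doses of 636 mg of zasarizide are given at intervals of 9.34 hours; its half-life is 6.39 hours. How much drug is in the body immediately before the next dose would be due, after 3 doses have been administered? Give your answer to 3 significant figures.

The 3 doses were given 28.02, 18.68, 9.34 hours ago.
Total = 636·(1/2)^(28.02/6.39) + 636·(1/2)^(18.68/6.39) + 636·(1/2)^(9.34/6.39)
      = 30.44 + 83.84 + 230.92 ≈ 345.2 mg.

345 mg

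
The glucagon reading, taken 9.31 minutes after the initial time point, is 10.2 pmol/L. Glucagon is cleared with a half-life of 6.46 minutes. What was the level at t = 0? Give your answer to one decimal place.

Number of half-lives elapsed: n = 9.31/6.46 ≈ 1.4412.
A₀ = A × 2^n = 10.2 × 2^1.4412 = 10.2 × 2.7154 ≈ 27.697 pmol/L.

27.7 pmol/L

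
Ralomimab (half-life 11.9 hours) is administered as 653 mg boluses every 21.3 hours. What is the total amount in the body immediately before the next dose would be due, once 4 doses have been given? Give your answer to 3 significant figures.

264 mg

The 4 doses were given 85.2, 63.9, 42.6, 21.3 hours ago.
Total = 653·(1/2)^(85.2/11.9) + 653·(1/2)^(63.9/11.9) + 653·(1/2)^(42.6/11.9) + 653·(1/2)^(21.3/11.9)
      = 4.5671 + 15.793 + 54.611 + 188.84 ≈ 263.81 mg.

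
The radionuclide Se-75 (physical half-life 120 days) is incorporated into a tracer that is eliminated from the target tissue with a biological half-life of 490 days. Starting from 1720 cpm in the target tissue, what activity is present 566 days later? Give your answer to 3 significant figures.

29.4 cpm

1/t_eff = 1/t_phys + 1/t_biol = 1/120 + 1/490 = 0.010374 per day.
t_eff = 120 × 490 / (120 + 490) ≈ 96.393 days.
Remaining = 1720 × (1/2)^(566/96.393) = 1720 × (1/2)^5.8718 ≈ 29.373 cpm.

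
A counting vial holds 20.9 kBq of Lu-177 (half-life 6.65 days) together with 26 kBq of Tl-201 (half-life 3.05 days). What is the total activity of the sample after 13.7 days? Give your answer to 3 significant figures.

Lu-177: 20.9 × (1/2)^(13.7/6.65) = 20.9 × (1/2)^2.0602 ≈ 5.0116 kBq.
Tl-201: 26 × (1/2)^(13.7/3.05) = 26 × (1/2)^4.4918 ≈ 1.1556 kBq.
Total = 5.0116 + 1.1556 ≈ 6.1672 kBq.

6.17 kBq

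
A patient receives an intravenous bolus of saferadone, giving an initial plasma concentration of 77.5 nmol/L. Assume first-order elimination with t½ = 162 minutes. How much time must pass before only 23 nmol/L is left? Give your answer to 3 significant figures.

284 minutes

Fraction remaining = 23/77.5 ≈ 0.29677.
n = log₂(77.5/23) = ln(3.3696)/ln 2 ≈ 1.7526 half-lives.
t = n × t½ = 1.7526 × 162 ≈ 283.92 minutes.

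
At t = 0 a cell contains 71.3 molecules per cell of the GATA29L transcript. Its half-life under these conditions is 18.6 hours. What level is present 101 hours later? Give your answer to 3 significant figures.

Number of half-lives: n = 101/18.6 ≈ 5.4301.
Remaining = 71.3 × (1/2)^5.4301 = 71.3 × 0.023194 ≈ 1.6537 molecules per cell.

1.65 molecules per cell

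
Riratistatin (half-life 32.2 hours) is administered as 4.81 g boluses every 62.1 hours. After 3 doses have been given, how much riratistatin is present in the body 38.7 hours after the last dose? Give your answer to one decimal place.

The 3 doses were given 162.9, 100.8, 38.7 hours ago.
Total = 4.81·(1/2)^(162.9/32.2) + 4.81·(1/2)^(100.8/32.2) + 4.81·(1/2)^(38.7/32.2)
      = 0.14429 + 0.54928 + 2.091 ≈ 2.7845 g.

2.8 g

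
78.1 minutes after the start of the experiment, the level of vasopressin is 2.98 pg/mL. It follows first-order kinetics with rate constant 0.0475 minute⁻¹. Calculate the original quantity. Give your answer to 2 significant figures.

120 pg/mL

t½ = ln 2 / λ = 0.69315 / 0.0475 ≈ 14.593 minutes.
Number of half-lives elapsed: n = 78.1/14.593 ≈ 5.352.
A₀ = A × 2^n = 2.98 × 2^5.352 = 2.98 × 40.844 ≈ 121.71 pg/mL.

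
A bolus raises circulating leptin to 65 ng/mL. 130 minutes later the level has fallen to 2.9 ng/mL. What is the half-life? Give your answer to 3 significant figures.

A/A₀ = 2.9/65 ≈ 0.044615.
n = log₂(22.414) ≈ 4.4863 half-lives elapsed in 130 minutes.
t½ = 130/4.4863 ≈ 28.977 minutes.

29.0 minutes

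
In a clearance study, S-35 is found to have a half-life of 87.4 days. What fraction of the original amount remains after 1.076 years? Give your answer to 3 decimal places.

1.076 years = 392.74 days.
n = 392.74/87.4 ≈ 4.4936 half-lives.
Fraction remaining = (1/2)^4.4936 ≈ 0.044391.

0.044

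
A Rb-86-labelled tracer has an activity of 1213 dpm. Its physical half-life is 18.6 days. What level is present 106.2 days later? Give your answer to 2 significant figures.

23 dpm

Number of half-lives: n = 106.2/18.6 ≈ 5.7097.
Remaining = 1213 × (1/2)^5.7097 = 1213 × 0.019108 ≈ 23.178 dpm.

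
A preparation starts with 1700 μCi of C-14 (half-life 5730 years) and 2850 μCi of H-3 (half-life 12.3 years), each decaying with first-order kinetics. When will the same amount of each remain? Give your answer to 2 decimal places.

Set 1700·(1/2)^(t/5730) = 2850·(1/2)^(t/12.3).
Taking log₂: log₂(1700/2850) = t·(1/5730 − 1/12.3).
log₂(0.59649) = -0.74543; 1/5730 − 1/12.3 = -0.081126.
t = -0.74543 / -0.081126 ≈ 9.1885 years.

9.19 years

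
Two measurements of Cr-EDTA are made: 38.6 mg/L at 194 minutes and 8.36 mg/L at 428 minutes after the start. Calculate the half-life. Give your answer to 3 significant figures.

106 minutes

Over Δt = 428 − 194 = 234 minutes, the level fell by a factor of 38.6/8.36 ≈ 4.6172.
n = log₂(4.6172) ≈ 2.207 half-lives, so t½ = 234/2.207 ≈ 106.03 minutes.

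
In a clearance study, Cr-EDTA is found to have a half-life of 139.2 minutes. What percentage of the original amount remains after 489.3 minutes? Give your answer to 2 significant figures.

8.7%

n = 489.3/139.2 ≈ 3.5151 half-lives.
Fraction remaining = (1/2)^3.5151 ≈ 0.087469, i.e. 8.7469%.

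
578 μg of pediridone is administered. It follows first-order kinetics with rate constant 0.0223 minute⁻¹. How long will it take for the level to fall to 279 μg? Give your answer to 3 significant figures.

t½ = ln 2 / k = 0.69315 / 0.0223 ≈ 31.083 minutes.
Fraction remaining = 279/578 ≈ 0.4827.
n = log₂(578/279) = ln(2.0717)/ln 2 ≈ 1.0508 half-lives.
t = n × t½ = 1.0508 × 31.083 ≈ 32.662 minutes.

32.7 minutes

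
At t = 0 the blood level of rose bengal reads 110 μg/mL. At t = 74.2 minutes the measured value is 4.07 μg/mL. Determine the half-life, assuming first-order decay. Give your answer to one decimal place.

A/A₀ = 4.07/110 ≈ 0.037.
n = log₂(27.027) ≈ 4.7563 half-lives elapsed in 74.2 minutes.
t½ = 74.2/4.7563 ≈ 15.6 minutes.

15.6 minutes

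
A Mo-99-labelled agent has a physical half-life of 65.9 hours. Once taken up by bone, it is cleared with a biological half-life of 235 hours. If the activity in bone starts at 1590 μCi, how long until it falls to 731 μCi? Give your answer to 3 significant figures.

57.7 hours

1/t_eff = 1/t_phys + 1/t_biol = 1/65.9 + 1/235 = 0.01943 per hour.
t_eff = 65.9 × 235 / (65.9 + 235) ≈ 51.467 hours.
n = log₂(1590/731) ≈ 1.1211; t = 1.1211 × 51.467 ≈ 57.699 hours.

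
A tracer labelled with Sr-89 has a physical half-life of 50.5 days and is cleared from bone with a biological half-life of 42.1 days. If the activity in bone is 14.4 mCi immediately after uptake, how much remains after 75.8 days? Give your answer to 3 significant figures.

1.46 mCi

1/t_eff = 1/t_phys + 1/t_biol = 1/50.5 + 1/42.1 = 0.043555 per day.
t_eff = 50.5 × 42.1 / (50.5 + 42.1) ≈ 22.96 days.
Remaining = 14.4 × (1/2)^(75.8/22.96) = 14.4 × (1/2)^3.3015 ≈ 1.4606 mCi.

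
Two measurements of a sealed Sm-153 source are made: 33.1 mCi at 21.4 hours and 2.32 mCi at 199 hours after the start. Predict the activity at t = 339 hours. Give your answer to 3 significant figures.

Over Δt = 199 − 21.4 = 177.6 hours, the level fell by a factor of 33.1/2.32 ≈ 14.267.
n = log₂(14.267) ≈ 3.8346 half-lives, so t½ = 177.6/3.8346 ≈ 46.315 hours.
From t = 199 to t = 339: 2.32 × (1/2)^((339−199)/46.315) ≈ 0.28545 mCi.

0.285 mCi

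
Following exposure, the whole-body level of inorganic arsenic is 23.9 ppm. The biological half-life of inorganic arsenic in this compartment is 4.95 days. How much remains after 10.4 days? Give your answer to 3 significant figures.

5.57 ppm

Number of half-lives: n = 10.4/4.95 ≈ 2.101.
Remaining = 23.9 × (1/2)^2.101 = 23.9 × 0.23309 ≈ 5.571 ppm.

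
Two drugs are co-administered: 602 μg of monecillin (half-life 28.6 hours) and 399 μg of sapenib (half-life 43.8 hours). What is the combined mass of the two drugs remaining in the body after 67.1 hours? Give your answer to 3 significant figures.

256 μg

monecillin: 602 × (1/2)^(67.1/28.6) = 602 × (1/2)^2.3462 ≈ 118.4 μg.
sapenib: 399 × (1/2)^(67.1/43.8) = 399 × (1/2)^1.532 ≈ 137.98 μg.
Total = 118.4 + 137.98 ≈ 256.37 μg.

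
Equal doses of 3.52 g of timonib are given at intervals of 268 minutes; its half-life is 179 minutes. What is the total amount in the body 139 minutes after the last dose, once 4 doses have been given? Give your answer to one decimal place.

The 4 doses were given 943, 675, 407, 139 minutes ago.
Total = 3.52·(1/2)^(943/179) + 3.52·(1/2)^(675/179) + 3.52·(1/2)^(407/179) + 3.52·(1/2)^(139/179)
      = 0.091342 + 0.25785 + 0.72791 + 2.0549 ≈ 3.132 g.

3.1 g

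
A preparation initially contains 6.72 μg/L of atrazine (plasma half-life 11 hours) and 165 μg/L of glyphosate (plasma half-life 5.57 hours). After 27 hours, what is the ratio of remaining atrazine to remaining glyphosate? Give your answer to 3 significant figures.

0.214

atrazine: 6.72 × (1/2)^(27/11) = 6.72 × (1/2)^2.4545 ≈ 1.226 μg/L.
glyphosate: 165 × (1/2)^(27/5.57) = 165 × (1/2)^4.8474 ≈ 5.7316 μg/L.
Ratio ≈ 1.226 / 5.7316 ≈ 0.2139.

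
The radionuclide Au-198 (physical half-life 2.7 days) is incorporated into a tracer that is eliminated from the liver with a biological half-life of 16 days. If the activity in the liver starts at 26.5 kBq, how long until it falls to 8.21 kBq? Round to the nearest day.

1/t_eff = 1/t_phys + 1/t_biol = 1/2.7 + 1/16 = 0.43287 per day.
t_eff = 2.7 × 16 / (2.7 + 16) ≈ 2.3102 days.
n = log₂(26.5/8.21) ≈ 1.6905; t = 1.6905 × 2.3102 ≈ 3.9054 days.

4 days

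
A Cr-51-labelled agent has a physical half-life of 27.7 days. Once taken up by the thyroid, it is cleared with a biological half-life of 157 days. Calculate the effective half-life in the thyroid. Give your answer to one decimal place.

23.5 days

1/t_eff = 1/t_phys + 1/t_biol = 1/27.7 + 1/157 = 0.042471 per day.
t_eff = 27.7 × 157 / (27.7 + 157) ≈ 23.546 days.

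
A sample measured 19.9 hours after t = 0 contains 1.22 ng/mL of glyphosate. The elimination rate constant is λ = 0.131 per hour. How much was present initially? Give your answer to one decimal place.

16.5 ng/mL

t½ = ln 2 / λ = 0.69315 / 0.131 ≈ 5.2912 hours.
Number of half-lives elapsed: n = 19.9/5.2912 ≈ 3.761.
A₀ = A × 2^n = 1.22 × 2^3.761 = 1.22 × 13.557 ≈ 16.539 ng/mL.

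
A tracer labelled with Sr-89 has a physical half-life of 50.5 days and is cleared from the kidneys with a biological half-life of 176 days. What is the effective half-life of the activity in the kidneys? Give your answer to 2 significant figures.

1/t_eff = 1/t_phys + 1/t_biol = 1/50.5 + 1/176 = 0.025484 per day.
t_eff = 50.5 × 176 / (50.5 + 176) ≈ 39.241 days.

39 days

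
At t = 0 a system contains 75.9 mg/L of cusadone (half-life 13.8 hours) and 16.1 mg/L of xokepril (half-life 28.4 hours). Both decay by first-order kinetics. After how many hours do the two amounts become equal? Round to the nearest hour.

60 hours

Set 75.9·(1/2)^(t/13.8) = 16.1·(1/2)^(t/28.4).
Taking log₂: log₂(75.9/16.1) = t·(1/13.8 − 1/28.4).
log₂(4.7143) = 2.237; 1/13.8 − 1/28.4 = 0.037253.
t = 2.237 / 0.037253 ≈ 60.051 hours.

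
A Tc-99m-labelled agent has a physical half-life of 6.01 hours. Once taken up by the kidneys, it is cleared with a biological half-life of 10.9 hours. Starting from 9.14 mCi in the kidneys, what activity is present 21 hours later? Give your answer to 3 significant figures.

1/t_eff = 1/t_phys + 1/t_biol = 1/6.01 + 1/10.9 = 0.25813 per hour.
t_eff = 6.01 × 10.9 / (6.01 + 10.9) ≈ 3.874 hours.
Remaining = 9.14 × (1/2)^(21/3.874) = 9.14 × (1/2)^5.4208 ≈ 0.21337 mCi.

0.213 mCi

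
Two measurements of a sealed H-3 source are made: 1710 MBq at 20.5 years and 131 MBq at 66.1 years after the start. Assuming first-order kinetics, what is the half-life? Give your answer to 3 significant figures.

12.3 years

Over Δt = 66.1 − 20.5 = 45.6 years, the level fell by a factor of 1710/131 ≈ 13.053.
n = log₂(13.053) ≈ 3.7064 half-lives, so t½ = 45.6/3.7064 ≈ 12.303 years.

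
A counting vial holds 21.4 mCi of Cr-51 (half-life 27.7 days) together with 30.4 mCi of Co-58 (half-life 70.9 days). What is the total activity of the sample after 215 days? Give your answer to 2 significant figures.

Cr-51: 21.4 × (1/2)^(215/27.7) = 21.4 × (1/2)^7.7617 ≈ 0.098605 mCi.
Co-58: 30.4 × (1/2)^(215/70.9) = 30.4 × (1/2)^3.0324 ≈ 3.7155 mCi.
Total = 0.098605 + 3.7155 ≈ 3.8141 mCi.

3.8 mCi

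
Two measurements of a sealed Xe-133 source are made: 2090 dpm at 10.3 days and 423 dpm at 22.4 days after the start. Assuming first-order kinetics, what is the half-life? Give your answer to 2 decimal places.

5.25 days

Over Δt = 22.4 − 10.3 = 12.1 days, the level fell by a factor of 2090/423 ≈ 4.9409.
n = log₂(4.9409) ≈ 2.3048 half-lives, so t½ = 12.1/2.3048 ≈ 5.25 days.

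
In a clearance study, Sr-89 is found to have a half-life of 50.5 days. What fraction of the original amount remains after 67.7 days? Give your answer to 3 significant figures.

0.395

n = 67.7/50.5 ≈ 1.3406 half-lives.
Fraction remaining = (1/2)^1.3406 ≈ 0.39486.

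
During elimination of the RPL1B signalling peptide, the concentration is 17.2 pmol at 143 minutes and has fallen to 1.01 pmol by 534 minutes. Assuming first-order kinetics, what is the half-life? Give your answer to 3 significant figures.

95.6 minutes

Over Δt = 534 − 143 = 391 minutes, the level fell by a factor of 17.2/1.01 ≈ 17.03.
n = log₂(17.03) ≈ 4.09 half-lives, so t½ = 391/4.09 ≈ 95.599 minutes.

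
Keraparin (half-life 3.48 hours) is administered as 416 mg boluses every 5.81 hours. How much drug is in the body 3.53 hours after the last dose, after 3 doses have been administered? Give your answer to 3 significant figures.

The 3 doses were given 15.15, 9.34, 3.53 hours ago.
Total = 416·(1/2)^(15.15/3.48) + 416·(1/2)^(9.34/3.48) + 416·(1/2)^(3.53/3.48)
      = 20.35 + 64.738 + 205.94 ≈ 291.03 mg.

291 mg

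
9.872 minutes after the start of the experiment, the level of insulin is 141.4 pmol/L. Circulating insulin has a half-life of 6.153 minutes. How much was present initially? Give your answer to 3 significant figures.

Number of half-lives elapsed: n = 9.872/6.153 ≈ 1.6044.
A₀ = A × 2^n = 141.4 × 2^1.6044 = 141.4 × 3.0407 ≈ 429.96 pmol/L.

430 pmol/L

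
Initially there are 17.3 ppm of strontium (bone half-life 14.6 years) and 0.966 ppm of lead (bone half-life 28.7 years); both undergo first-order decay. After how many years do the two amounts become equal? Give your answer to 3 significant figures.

Set 17.3·(1/2)^(t/14.6) = 0.966·(1/2)^(t/28.7).
Taking log₂: log₂(17.3/0.966) = t·(1/14.6 − 1/28.7).
log₂(17.909) = 4.1626; 1/14.6 − 1/28.7 = 0.03365.
t = 4.1626 / 0.03365 ≈ 123.7 years.

124 years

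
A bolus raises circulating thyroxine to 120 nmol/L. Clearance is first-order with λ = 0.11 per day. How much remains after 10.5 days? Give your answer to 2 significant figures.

t½ = ln 2 / λ = 0.69315 / 0.11 ≈ 6.3013 days.
Number of half-lives: n = 10.5/6.3013 ≈ 1.6663.
Remaining = 120 × (1/2)^1.6663 = 120 × 0.31506 ≈ 37.807 nmol/L.

38 nmol/L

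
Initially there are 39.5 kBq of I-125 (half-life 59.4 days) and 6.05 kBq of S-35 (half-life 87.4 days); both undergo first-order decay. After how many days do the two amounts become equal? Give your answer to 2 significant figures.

Set 39.5·(1/2)^(t/59.4) = 6.05·(1/2)^(t/87.4).
Taking log₂: log₂(39.5/6.05) = t·(1/59.4 − 1/87.4).
log₂(6.5289) = 2.7068; 1/59.4 − 1/87.4 = 0.0053934.
t = 2.7068 / 0.0053934 ≈ 501.88 days.

500 days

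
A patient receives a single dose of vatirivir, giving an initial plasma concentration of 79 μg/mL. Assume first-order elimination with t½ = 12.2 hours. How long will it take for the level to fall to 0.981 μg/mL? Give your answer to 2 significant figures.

77 hours

Fraction remaining = 0.981/79 ≈ 0.012418.
n = log₂(79/0.981) = ln(80.53)/ln 2 ≈ 6.3315 half-lives.
t = n × t½ = 6.3315 × 12.2 ≈ 77.244 hours.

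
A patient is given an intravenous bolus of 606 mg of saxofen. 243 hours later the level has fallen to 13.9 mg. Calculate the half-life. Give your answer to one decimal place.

44.6 hours

A/A₀ = 13.9/606 ≈ 0.022937.
n = log₂(43.597) ≈ 5.4462 half-lives elapsed in 243 hours.
t½ = 243/5.4462 ≈ 44.619 hours.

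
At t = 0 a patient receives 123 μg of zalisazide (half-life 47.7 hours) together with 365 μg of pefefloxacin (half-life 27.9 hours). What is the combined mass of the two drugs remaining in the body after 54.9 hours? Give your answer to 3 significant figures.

zalisazide: 123 × (1/2)^(54.9/47.7) = 123 × (1/2)^1.1509 ≈ 55.391 μg.
pefefloxacin: 365 × (1/2)^(54.9/27.9) = 365 × (1/2)^1.9677 ≈ 93.313 μg.
Total = 55.391 + 93.313 ≈ 148.7 μg.

149 μg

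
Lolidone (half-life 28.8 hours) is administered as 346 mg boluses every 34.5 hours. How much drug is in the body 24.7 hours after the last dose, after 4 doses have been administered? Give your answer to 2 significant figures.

The 4 doses were given 128.2, 93.7, 59.2, 24.7 hours ago.
Total = 346·(1/2)^(128.2/28.8) + 346·(1/2)^(93.7/28.8) + 346·(1/2)^(59.2/28.8) + 346·(1/2)^(24.7/28.8)
      = 15.815 + 36.281 + 83.232 + 190.94 ≈ 326.27 mg.

330 mg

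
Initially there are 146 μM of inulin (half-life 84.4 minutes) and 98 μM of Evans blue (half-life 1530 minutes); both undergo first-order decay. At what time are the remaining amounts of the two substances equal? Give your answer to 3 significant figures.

Set 146·(1/2)^(t/84.4) = 98·(1/2)^(t/1530).
Taking log₂: log₂(146/98) = t·(1/84.4 − 1/1530).
log₂(1.4898) = 0.57511; 1/84.4 − 1/1530 = 0.011195.
t = 0.57511 / 0.011195 ≈ 51.374 minutes.

51.4 minutes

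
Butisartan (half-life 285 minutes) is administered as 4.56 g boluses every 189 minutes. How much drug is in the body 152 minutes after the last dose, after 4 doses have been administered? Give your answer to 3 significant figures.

7.19 g

The 4 doses were given 719, 530, 341, 152 minutes ago.
Total = 4.56·(1/2)^(719/285) + 4.56·(1/2)^(530/285) + 4.56·(1/2)^(341/285) + 4.56·(1/2)^(152/285)
      = 0.79346 + 1.2565 + 1.9897 + 3.1508 ≈ 7.1904 g.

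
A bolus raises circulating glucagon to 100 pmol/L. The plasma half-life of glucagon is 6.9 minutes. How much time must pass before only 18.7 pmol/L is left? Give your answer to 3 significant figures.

16.7 minutes

Fraction remaining = 18.7/100 ≈ 0.187.
n = log₂(100/18.7) = ln(5.3476)/ln 2 ≈ 2.4189 half-lives.
t = n × t½ = 2.4189 × 6.9 ≈ 16.69 minutes.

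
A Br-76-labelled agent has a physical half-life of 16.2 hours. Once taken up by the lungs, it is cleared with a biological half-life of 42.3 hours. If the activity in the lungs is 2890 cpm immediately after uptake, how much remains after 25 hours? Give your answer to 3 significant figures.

658 cpm

1/t_eff = 1/t_phys + 1/t_biol = 1/16.2 + 1/42.3 = 0.085369 per hour.
t_eff = 16.2 × 42.3 / (16.2 + 42.3) ≈ 11.714 hours.
Remaining = 2890 × (1/2)^(25/11.714) = 2890 × (1/2)^2.1342 ≈ 658.31 cpm.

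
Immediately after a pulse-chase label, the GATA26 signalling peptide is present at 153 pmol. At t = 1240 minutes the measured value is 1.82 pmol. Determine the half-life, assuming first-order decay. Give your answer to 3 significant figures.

194 minutes

A/A₀ = 1.82/153 ≈ 0.011895.
n = log₂(84.066) ≈ 6.3934 half-lives elapsed in 1240 minutes.
t½ = 1240/6.3934 ≈ 193.95 minutes.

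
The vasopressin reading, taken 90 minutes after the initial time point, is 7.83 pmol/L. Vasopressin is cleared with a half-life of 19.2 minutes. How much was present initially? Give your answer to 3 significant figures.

202 pmol/L

Number of half-lives elapsed: n = 90/19.2 ≈ 4.6875.
A₀ = A × 2^n = 7.83 × 2^4.6875 = 7.83 × 25.768 ≈ 201.76 pmol/L.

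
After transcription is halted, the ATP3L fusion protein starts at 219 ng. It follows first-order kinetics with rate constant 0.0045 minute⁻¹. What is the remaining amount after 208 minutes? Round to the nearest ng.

86 ng

t½ = ln 2 / λ = 0.69315 / 0.0045 ≈ 154.03 minutes.
Number of half-lives: n = 208/154.03 ≈ 1.3504.
Remaining = 219 × (1/2)^1.3504 = 219 × 0.39219 ≈ 85.89 ng.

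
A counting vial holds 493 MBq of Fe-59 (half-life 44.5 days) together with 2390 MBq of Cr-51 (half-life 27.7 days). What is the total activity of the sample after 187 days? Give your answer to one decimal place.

Fe-59: 493 × (1/2)^(187/44.5) = 493 × (1/2)^4.2022 ≈ 26.782 MBq.
Cr-51: 2390 × (1/2)^(187/27.7) = 2390 × (1/2)^6.7509 ≈ 22.191 MBq.
Total = 26.782 + 22.191 ≈ 48.973 MBq.

49.0 MBq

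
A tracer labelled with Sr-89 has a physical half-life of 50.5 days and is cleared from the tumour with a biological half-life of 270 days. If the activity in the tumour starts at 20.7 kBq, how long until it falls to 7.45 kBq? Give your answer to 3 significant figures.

1/t_eff = 1/t_phys + 1/t_biol = 1/50.5 + 1/270 = 0.023506 per day.
t_eff = 50.5 × 270 / (50.5 + 270) ≈ 42.543 days.
n = log₂(20.7/7.45) ≈ 1.4743; t = 1.4743 × 42.543 ≈ 62.722 days.

62.7 days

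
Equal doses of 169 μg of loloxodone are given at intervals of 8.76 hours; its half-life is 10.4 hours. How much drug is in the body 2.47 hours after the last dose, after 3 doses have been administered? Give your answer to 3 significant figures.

The 3 doses were given 19.99, 11.23, 2.47 hours ago.
Total = 169·(1/2)^(19.99/10.4) + 169·(1/2)^(11.23/10.4) + 169·(1/2)^(2.47/10.4)
      = 44.594 + 79.953 + 143.35 ≈ 267.89 μg.

268 μg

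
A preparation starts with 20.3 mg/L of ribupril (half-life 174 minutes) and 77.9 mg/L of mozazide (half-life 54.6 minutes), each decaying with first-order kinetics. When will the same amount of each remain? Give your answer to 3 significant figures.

154 minutes

Set 20.3·(1/2)^(t/174) = 77.9·(1/2)^(t/54.6).
Taking log₂: log₂(20.3/77.9) = t·(1/174 − 1/54.6).
log₂(0.26059) = -1.9401; 1/174 − 1/54.6 = -0.012568.
t = -1.9401 / -0.012568 ≈ 154.37 minutes.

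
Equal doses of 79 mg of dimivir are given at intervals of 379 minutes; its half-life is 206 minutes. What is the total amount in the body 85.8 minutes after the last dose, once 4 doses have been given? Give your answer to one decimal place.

81.6 mg

The 4 doses were given 1222.8, 843.8, 464.8, 85.8 minutes ago.
Total = 79·(1/2)^(1222.8/206) + 79·(1/2)^(843.8/206) + 79·(1/2)^(464.8/206) + 79·(1/2)^(85.8/206)
      = 1.2904 + 4.6193 + 16.535 + 59.19 ≈ 81.635 mg.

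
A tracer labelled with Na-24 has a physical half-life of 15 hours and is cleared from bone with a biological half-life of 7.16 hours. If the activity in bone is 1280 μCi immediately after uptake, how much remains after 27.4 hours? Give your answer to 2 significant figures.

25 μCi

1/t_eff = 1/t_phys + 1/t_biol = 1/15 + 1/7.16 = 0.20633 per hour.
t_eff = 15 × 7.16 / (15 + 7.16) ≈ 4.8466 hours.
Remaining = 1280 × (1/2)^(27.4/4.8466) = 1280 × (1/2)^5.6535 ≈ 25.43 μCi.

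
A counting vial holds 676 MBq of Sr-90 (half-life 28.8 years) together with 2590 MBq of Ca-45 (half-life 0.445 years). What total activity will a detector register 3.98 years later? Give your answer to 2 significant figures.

Sr-90: 676 × (1/2)^(3.98/28.8) = 676 × (1/2)^0.13819 ≈ 614.25 MBq.
Ca-45: 2590 × (1/2)^(3.98/0.445) = 2590 × (1/2)^8.9438 ≈ 5.2595 MBq.
Total = 614.25 + 5.2595 ≈ 619.51 MBq.

620 MBq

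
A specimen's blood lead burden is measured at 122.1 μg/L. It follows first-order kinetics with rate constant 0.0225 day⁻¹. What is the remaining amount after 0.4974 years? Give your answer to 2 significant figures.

t½ = ln 2 / λ = 0.69315 / 0.0225 ≈ 30.807 days.
Convert the elapsed time: 0.4974 years = 181.551 days.
Number of half-lives: n = 181.551/30.807 ≈ 5.8933.
Remaining = 122.1 × (1/2)^5.8933 = 122.1 × 0.016825 ≈ 2.0543 μg/L.

2.1 μg/L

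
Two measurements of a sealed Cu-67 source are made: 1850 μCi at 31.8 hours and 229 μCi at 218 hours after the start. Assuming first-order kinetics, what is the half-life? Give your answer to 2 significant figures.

62 hours

Over Δt = 218 − 31.8 = 186.2 hours, the level fell by a factor of 1850/229 ≈ 8.0786.
n = log₂(8.0786) ≈ 3.0141 half-lives, so t½ = 186.2/3.0141 ≈ 61.776 hours.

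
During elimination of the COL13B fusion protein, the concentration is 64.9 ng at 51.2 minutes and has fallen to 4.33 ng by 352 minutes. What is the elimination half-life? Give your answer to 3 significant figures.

77.0 minutes

Over Δt = 352 − 51.2 = 300.8 minutes, the level fell by a factor of 64.9/4.33 ≈ 14.988.
n = log₂(14.988) ≈ 3.9058 half-lives, so t½ = 300.8/3.9058 ≈ 77.014 minutes.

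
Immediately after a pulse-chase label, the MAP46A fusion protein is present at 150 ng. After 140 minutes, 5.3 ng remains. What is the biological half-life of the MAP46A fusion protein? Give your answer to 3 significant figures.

29.0 minutes

A/A₀ = 5.3/150 ≈ 0.035333.
n = log₂(28.302) ≈ 4.8228 half-lives elapsed in 140 minutes.
t½ = 140/4.8228 ≈ 29.029 minutes.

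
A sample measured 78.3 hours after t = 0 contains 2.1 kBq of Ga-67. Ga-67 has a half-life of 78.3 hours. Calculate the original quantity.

4.2 kBq

Number of half-lives elapsed: n = 78.3/78.3 ≈ 1.
A₀ = A × 2^n = 2.1 × 2^1 = 2.1 × 2 ≈ 4.2 kBq.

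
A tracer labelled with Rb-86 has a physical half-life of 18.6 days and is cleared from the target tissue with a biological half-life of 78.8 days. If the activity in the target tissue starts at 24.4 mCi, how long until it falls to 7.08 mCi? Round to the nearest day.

27 days

1/t_eff = 1/t_phys + 1/t_biol = 1/18.6 + 1/78.8 = 0.066454 per day.
t_eff = 18.6 × 78.8 / (18.6 + 78.8) ≈ 15.048 days.
n = log₂(24.4/7.08) ≈ 1.7851; t = 1.7851 × 15.048 ≈ 26.862 days.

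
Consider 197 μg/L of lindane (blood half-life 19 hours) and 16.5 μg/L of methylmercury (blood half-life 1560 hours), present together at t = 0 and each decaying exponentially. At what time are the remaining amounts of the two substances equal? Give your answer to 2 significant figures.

Set 197·(1/2)^(t/19) = 16.5·(1/2)^(t/1560).
Taking log₂: log₂(197/16.5) = t·(1/19 − 1/1560).
log₂(11.939) = 3.5777; 1/19 − 1/1560 = 0.051991.
t = 3.5777 / 0.051991 ≈ 68.814 hours.

69 hours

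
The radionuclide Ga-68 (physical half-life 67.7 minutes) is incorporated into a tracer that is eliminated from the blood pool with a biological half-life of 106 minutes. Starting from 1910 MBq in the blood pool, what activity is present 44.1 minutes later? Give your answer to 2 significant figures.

1/t_eff = 1/t_phys + 1/t_biol = 1/67.7 + 1/106 = 0.024205 per minute.
t_eff = 67.7 × 106 / (67.7 + 106) ≈ 41.314 minutes.
Remaining = 1910 × (1/2)^(44.1/41.314) = 1910 × (1/2)^1.0674 ≈ 911.38 MBq.

910 MBq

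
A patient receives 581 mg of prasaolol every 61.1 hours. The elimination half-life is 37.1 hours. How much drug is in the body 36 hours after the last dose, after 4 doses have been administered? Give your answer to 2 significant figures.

The 4 doses were given 219.3, 158.2, 97.1, 36 hours ago.
Total = 581·(1/2)^(219.3/37.1) + 581·(1/2)^(158.2/37.1) + 581·(1/2)^(97.1/37.1) + 581·(1/2)^(36/37.1)
      = 9.6554 + 30.237 + 94.69 + 296.53 ≈ 431.11 mg.

430 mg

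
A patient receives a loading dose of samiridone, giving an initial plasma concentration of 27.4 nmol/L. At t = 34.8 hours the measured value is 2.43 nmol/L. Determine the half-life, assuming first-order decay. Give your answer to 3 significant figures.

9.96 hours

A/A₀ = 2.43/27.4 ≈ 0.088686.
n = log₂(11.276) ≈ 3.4951 half-lives elapsed in 34.8 hours.
t½ = 34.8/3.4951 ≈ 9.9567 hours.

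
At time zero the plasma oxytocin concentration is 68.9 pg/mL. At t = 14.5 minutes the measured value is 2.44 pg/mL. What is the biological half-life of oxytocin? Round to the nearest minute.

A/A₀ = 2.44/68.9 ≈ 0.035414.
n = log₂(28.238) ≈ 4.8196 half-lives elapsed in 14.5 minutes.
t½ = 14.5/4.8196 ≈ 3.0086 minutes.

3 minutes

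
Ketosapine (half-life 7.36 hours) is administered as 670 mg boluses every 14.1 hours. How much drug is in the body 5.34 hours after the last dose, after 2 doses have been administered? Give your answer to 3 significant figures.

The 2 doses were given 19.44, 5.34 hours ago.
Total = 670·(1/2)^(19.44/7.36) + 670·(1/2)^(5.34/7.36)
      = 107.39 + 405.2 ≈ 512.59 mg.

513 mg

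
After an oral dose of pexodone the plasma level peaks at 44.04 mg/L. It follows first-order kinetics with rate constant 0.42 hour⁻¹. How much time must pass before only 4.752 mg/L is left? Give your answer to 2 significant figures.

t½ = ln 2 / k = 0.69315 / 0.42 ≈ 1.6504 hours.
Fraction remaining = 4.752/44.04 ≈ 0.1079.
n = log₂(44.04/4.752) = ln(9.2677)/ln 2 ≈ 3.2122 half-lives.
t = n × t½ = 3.2122 × 1.6504 ≈ 5.3013 hours.

5.3 hours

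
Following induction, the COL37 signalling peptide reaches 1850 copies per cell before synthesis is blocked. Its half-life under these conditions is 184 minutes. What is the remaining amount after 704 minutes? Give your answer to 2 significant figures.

Number of half-lives: n = 704/184 ≈ 3.8261.
Remaining = 1850 × (1/2)^3.8261 = 1850 × 0.070507 ≈ 130.44 copies per cell.

130 copies per cell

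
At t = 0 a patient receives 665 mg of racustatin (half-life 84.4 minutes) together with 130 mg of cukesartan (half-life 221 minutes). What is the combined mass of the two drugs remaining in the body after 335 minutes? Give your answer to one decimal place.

racustatin: 665 × (1/2)^(335/84.4) = 665 × (1/2)^3.9692 ≈ 42.46 mg.
cukesartan: 130 × (1/2)^(335/221) = 130 × (1/2)^1.5158 ≈ 45.46 mg.
Total = 42.46 + 45.46 ≈ 87.92 mg.

87.9 mg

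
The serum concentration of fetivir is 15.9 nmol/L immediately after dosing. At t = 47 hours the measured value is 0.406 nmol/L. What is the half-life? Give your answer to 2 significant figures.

8.9 hours

A/A₀ = 0.406/15.9 ≈ 0.025535.
n = log₂(39.163) ≈ 5.2914 half-lives elapsed in 47 hours.
t½ = 47/5.2914 ≈ 8.8823 hours.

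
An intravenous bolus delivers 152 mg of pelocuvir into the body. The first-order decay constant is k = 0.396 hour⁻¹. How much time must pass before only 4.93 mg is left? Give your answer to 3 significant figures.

t½ = ln 2 / k = 0.69315 / 0.396 ≈ 1.7504 hours.
Fraction remaining = 4.93/152 ≈ 0.032434.
n = log₂(152/4.93) = ln(30.832)/ln 2 ≈ 4.9463 half-lives.
t = n × t½ = 4.9463 × 1.7504 ≈ 8.6579 hours.

8.66 hours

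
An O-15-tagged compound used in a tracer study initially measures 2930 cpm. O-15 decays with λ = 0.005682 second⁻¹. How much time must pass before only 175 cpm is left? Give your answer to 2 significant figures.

500 seconds

t½ = ln 2 / λ = 0.69315 / 0.005682 ≈ 121.99 seconds.
Fraction remaining = 175/2930 ≈ 0.059727.
n = log₂(2930/175) = ln(16.743)/ln 2 ≈ 4.0655 half-lives.
t = n × t½ = 4.0655 × 121.99 ≈ 495.95 seconds.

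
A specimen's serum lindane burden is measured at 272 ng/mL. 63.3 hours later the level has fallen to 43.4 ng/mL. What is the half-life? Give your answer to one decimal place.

A/A₀ = 43.4/272 ≈ 0.15956.
n = log₂(6.2673) ≈ 2.6478 half-lives elapsed in 63.3 hours.
t½ = 63.3/2.6478 ≈ 23.906 hours.

23.9 hours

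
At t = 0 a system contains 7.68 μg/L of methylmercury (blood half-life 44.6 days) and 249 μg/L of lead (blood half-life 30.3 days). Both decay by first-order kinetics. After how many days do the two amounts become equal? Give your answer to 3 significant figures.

Set 7.68·(1/2)^(t/44.6) = 249·(1/2)^(t/30.3).
Taking log₂: log₂(7.68/249) = t·(1/44.6 − 1/30.3).
log₂(0.030843) = -5.0189; 1/44.6 − 1/30.3 = -0.010582.
t = -5.0189 / -0.010582 ≈ 474.3 days.

474 days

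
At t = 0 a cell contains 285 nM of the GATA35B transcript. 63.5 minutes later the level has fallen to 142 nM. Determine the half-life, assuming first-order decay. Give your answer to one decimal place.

A/A₀ = 142/285 ≈ 0.49825.
n = log₂(2.007) ≈ 1.0051 half-lives elapsed in 63.5 minutes.
t½ = 63.5/1.0051 ≈ 63.18 minutes.

63.2 minutes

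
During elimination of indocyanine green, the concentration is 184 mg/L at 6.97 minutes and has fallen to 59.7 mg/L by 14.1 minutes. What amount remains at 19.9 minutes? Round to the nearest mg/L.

24 mg/L

Over Δt = 14.1 − 6.97 = 7.13 minutes, the level fell by a factor of 184/59.7 ≈ 3.0821.
n = log₂(3.0821) ≈ 1.6239 half-lives, so t½ = 7.13/1.6239 ≈ 4.3907 minutes.
From t = 14.1 to t = 19.9: 59.7 × (1/2)^((19.9−14.1)/4.3907) ≈ 23.896 mg/L.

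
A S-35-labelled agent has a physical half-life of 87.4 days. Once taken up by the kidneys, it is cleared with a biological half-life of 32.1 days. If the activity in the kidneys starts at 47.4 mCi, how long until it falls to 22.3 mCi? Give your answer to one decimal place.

25.5 days

1/t_eff = 1/t_phys + 1/t_biol = 1/87.4 + 1/32.1 = 0.042594 per day.
t_eff = 87.4 × 32.1 / (87.4 + 32.1) ≈ 23.477 days.
n = log₂(47.4/22.3) ≈ 1.0878; t = 1.0878 × 23.477 ≈ 25.54 days.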